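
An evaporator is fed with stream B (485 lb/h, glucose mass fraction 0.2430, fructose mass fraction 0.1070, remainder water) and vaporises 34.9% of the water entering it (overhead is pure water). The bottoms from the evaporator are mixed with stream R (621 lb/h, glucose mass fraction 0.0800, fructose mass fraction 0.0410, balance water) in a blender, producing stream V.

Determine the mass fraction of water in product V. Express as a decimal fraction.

0.7541

Vapour removed = 0.349×0.650×485 = 110.02 lb/h; concentrate = 374.98 lb/h.
water reaching the mixer = 205.23 (from concentrate) + 621×0.879 = 751.09 lb/h.
Product flow = 374.98 + 621 = 995.98 lb/h; water fraction = 0.7541.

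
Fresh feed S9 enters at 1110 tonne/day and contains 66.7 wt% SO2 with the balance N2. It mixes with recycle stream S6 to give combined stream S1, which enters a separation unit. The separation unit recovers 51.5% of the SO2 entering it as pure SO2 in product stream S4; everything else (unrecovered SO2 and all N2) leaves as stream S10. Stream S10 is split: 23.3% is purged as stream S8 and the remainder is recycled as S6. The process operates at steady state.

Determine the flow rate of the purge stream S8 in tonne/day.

502.9 tonne/day

N2 enters only via S9 and leaves only via the purge: 1110×0.333 = 0.233×(N2 in S10), and the separation unit passes all N2, so N2 in S1 = N2 in S10 = 1586.4 tonne/day.
SO2 in S1: m_A = 1110×0.667 + (1−0.233)·(1−0.515)·m_A, so m_A = 740.37/0.6280 = 1178.9 tonne/day.
S10 = (1−0.515)×1178.9 + 1586.4 = 2158.2 tonne/day.
Purge S8 = 0.233×2158.2 = 502.85 tonne/day.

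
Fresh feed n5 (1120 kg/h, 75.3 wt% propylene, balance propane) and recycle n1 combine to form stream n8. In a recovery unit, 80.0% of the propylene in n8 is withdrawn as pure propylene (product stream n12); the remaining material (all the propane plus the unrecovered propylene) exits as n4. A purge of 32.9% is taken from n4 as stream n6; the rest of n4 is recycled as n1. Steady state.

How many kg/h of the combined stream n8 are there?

1815 kg/h

propane enters only via n5 and leaves only via the purge: 1120×0.247 = 0.329×(propane in n4), and the recovery unit passes all propane, so propane in n8 = propane in n4 = 840.85 kg/h.
propylene in n8: m_A = 1120×0.753 + (1−0.329)·(1−0.800)·m_A, so m_A = 843.36/0.8658 = 974.08 kg/h.
n8 = 974.08 + 840.85 = 1814.9 kg/h.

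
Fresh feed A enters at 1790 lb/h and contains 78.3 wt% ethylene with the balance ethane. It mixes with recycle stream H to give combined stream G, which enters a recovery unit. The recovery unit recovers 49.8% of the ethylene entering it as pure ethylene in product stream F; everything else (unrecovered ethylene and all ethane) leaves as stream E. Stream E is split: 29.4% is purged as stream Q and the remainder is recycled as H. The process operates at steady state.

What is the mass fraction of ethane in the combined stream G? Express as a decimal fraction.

ethane enters only via A and leaves only via the purge: 1790×0.217 = 0.294×(ethane in E), and the recovery unit passes all ethane, so ethane in G = ethane in E = 1321.2 lb/h.
ethylene in G: m_A = 1790×0.783 + (1−0.294)·(1−0.498)·m_A, so m_A = 1401.6/0.6456 = 2171 lb/h.
G = 2171 + 1321.2 = 3492.2 lb/h.
ethane fraction in G = 1321.2/3492.2 = 0.3783.

0.3783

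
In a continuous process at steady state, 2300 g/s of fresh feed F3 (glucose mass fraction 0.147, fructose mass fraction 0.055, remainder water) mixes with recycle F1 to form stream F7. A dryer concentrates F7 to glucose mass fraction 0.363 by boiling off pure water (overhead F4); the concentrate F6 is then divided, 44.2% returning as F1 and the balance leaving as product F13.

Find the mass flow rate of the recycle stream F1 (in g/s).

Overall glucose balance (none leaves overhead): glucose in fresh feed = glucose in product, i.e. 2300×0.147 = (1−0.442)·F6·0.363.
F6 = 338.1/(0.363×0.558) = 1669.2 g/s.
Recycle F1 = 0.442×1669.2 = 737.78 g/s.

737.8 g/s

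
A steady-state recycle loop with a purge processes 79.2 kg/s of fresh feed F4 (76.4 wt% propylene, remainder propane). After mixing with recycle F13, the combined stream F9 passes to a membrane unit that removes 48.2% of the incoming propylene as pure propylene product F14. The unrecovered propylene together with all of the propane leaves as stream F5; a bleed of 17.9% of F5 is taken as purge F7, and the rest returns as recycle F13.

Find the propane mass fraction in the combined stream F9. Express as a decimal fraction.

0.4979

propane enters only via F4 and leaves only via the purge: 79.2×0.236 = 0.179×(propane in F5), and the membrane unit passes all propane, so propane in F9 = propane in F5 = 104.42 kg/s.
propylene in F9: m_A = 79.2×0.764 + (1−0.179)·(1−0.482)·m_A, so m_A = 60.509/0.5747 = 105.28 kg/s.
F9 = 105.28 + 104.42 = 209.7 kg/s.
propane fraction in F9 = 104.42/209.7 = 0.4979.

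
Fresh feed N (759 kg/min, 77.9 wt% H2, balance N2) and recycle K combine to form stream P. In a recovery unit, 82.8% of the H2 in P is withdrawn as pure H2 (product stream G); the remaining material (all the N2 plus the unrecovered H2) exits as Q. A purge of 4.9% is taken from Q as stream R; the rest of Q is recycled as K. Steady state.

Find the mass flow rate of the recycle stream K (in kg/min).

3371 kg/min

N2 enters only via N and leaves only via the purge: 759×0.221 = 0.049×(N2 in Q), and the recovery unit passes all N2, so N2 in P = N2 in Q = 3423.2 kg/min.
H2 in P: m_A = 759×0.779 + (1−0.049)·(1−0.828)·m_A, so m_A = 591.26/0.8364 = 706.89 kg/min.
Q = (1−0.828)×706.89 + 3423.2 = 3544.8 kg/min.
Recycle K = (1−0.049)×3544.8 = 3371.1 kg/min.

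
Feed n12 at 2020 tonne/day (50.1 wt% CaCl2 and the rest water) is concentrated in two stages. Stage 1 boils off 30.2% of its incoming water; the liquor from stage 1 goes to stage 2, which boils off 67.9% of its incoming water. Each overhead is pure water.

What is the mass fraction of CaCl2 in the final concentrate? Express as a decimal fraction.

water in feed = 2020×0.499 = 1008 tonne/day.
After stage 1: water left = (1−0.302)×1008 = 703.57; stream total = 1715.6 tonne/day.
After stage 2: water left = (1−0.679)×703.57 = 225.85; final concentrate = 1237.9 tonne/day.
CaCl2 fraction = 1012/1237.9 = 0.818.

0.818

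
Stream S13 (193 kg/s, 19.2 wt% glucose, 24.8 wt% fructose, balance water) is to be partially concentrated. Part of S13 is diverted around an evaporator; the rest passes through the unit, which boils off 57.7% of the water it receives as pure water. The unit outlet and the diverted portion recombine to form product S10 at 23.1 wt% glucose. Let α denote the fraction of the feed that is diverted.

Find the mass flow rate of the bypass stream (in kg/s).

92.16 kg/s

All 193×0.192 = 37.056 kg/s of glucose reaches S10, so S10 = 37.056/0.231 = 160.42 kg/s and vapour = 32.584 kg/s.
The evaporator receives (1−α)·193 of feed at 0.560 water and removes 0.577 of that water:
0.577×0.560×(1−α)×193 = 32.584
(1−α) = 32.584/62.362 = 0.5225;  α = 0.4775.
Bypass flow = 0.4775×193 = 92.157 kg/s.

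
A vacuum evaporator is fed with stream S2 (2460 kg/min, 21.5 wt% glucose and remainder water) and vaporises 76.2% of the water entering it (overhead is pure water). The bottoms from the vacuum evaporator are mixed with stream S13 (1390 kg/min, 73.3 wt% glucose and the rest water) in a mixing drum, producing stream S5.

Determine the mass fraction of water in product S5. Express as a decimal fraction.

Vapour removed = 0.762×0.785×2460 = 1471.5 kg/min; concentrate = 988.5 kg/min.
water reaching the mixer = 459.6 (from concentrate) + 1390×0.267 = 830.73 kg/min.
Product flow = 988.5 + 1390 = 2378.5 kg/min; water fraction = 0.349.

0.349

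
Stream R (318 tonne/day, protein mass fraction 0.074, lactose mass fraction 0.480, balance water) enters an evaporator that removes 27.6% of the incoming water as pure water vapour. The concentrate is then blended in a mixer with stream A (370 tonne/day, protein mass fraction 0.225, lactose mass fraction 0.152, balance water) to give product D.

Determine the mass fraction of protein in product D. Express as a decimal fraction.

0.165

Vapour removed = 0.276×0.446×318 = 39.145 tonne/day; concentrate = 278.86 tonne/day.
protein reaching the mixer = 23.532 (from concentrate) + 370×0.225 = 106.78 tonne/day.
Product flow = 278.86 + 370 = 648.86 tonne/day; protein fraction = 0.165.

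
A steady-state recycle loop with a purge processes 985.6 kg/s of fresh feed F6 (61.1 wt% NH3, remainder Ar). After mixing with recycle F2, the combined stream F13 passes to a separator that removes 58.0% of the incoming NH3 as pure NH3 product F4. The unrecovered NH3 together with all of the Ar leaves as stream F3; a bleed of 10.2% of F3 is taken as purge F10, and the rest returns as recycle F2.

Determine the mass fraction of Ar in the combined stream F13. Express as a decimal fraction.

0.795

Ar enters only via F6 and leaves only via the purge: 985.6×0.389 = 0.102×(Ar in F3), and the separator passes all Ar, so Ar in F13 = Ar in F3 = 3758.8 kg/s.
NH3 in F13: m_A = 985.6×0.611 + (1−0.102)·(1−0.580)·m_A, so m_A = 602.2/0.6228 = 966.86 kg/s.
F13 = 966.86 + 3758.8 = 4725.7 kg/s.
Ar fraction in F13 = 3758.8/4725.7 = 0.795.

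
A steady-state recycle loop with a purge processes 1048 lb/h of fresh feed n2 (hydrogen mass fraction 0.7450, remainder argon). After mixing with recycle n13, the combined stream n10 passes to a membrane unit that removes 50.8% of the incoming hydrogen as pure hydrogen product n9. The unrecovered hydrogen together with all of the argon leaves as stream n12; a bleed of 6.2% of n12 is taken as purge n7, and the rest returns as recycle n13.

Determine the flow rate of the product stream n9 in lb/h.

736.5 lb/h

hydrogen in n10: m_A = 1048×0.745 + (1−0.062)·(1−0.508)·m_A, so m_A = 780.76/0.5385 = 1449.9 lb/h.
Product n9 = 0.508×1449.9 = 736.53 lb/h.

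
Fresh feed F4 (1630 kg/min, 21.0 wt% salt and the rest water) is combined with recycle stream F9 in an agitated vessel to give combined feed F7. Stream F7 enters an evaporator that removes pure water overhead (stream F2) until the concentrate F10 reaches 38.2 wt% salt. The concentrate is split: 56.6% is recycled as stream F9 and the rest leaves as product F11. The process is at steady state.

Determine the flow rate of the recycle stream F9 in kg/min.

Overall salt balance (none leaves overhead): salt in fresh feed = salt in product, i.e. 1630×0.210 = (1−0.566)·F10·0.382.
F10 = 342.3/(0.382×0.434) = 2064.7 kg/min.
Recycle F9 = 0.566×2064.7 = 1168.6 kg/min.

1169 kg/min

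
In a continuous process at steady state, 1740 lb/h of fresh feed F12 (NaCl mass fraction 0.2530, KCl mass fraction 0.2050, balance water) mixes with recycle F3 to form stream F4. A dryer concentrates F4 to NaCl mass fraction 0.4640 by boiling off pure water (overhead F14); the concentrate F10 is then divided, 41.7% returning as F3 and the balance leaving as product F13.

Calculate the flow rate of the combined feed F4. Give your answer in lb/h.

2419 lb/h

Overall NaCl balance (none leaves overhead): NaCl in fresh feed = NaCl in product, i.e. 1740×0.253 = (1−0.417)·F10·0.464.
F10 = 440.22/(0.464×0.583) = 1627.4 lb/h.
Recycle F3 = 0.417×1627.4 = 678.61 lb/h.
Combined feed F4 = 1740 + 678.61 = 2418.6 lb/h.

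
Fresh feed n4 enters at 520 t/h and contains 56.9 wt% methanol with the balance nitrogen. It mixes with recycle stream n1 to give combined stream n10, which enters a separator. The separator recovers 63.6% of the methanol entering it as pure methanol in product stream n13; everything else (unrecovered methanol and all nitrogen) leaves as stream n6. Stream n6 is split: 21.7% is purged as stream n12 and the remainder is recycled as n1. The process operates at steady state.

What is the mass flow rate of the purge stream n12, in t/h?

256.8 t/h

nitrogen enters only via n4 and leaves only via the purge: 520×0.431 = 0.217×(nitrogen in n6), and the separator passes all nitrogen, so nitrogen in n10 = nitrogen in n6 = 1032.8 t/h.
methanol in n10: m_A = 520×0.569 + (1−0.217)·(1−0.636)·m_A, so m_A = 295.88/0.7150 = 413.83 t/h.
n6 = (1−0.636)×413.83 + 1032.8 = 1183.4 t/h.
Purge n12 = 0.217×1183.4 = 256.81 t/h.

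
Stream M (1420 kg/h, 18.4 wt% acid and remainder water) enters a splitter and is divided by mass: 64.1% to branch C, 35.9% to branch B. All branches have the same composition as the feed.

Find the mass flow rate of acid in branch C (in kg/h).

Branch C total = 0.641×1420 = 910.22 kg/h.
acid in C = 0.184×910.22 = 167.48 kg/h.

167.5 kg/h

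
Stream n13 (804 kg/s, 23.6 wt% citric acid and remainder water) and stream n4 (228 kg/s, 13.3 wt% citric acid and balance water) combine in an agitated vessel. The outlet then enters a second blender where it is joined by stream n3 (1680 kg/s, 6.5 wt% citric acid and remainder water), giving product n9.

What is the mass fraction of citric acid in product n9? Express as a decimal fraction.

Overall, product flow = 2712 kg/s.
citric acid in = 804×0.236 + 228×0.133 + 1680×0.065 = 329.27 kg/s.
citric acid fraction in n9 = 0.121.

0.121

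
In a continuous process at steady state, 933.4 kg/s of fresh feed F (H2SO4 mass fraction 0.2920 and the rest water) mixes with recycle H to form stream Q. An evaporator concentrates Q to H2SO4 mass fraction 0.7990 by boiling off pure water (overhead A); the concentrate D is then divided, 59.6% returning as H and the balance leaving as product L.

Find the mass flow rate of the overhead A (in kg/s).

Overall H2SO4 balance (none leaves overhead): H2SO4 in fresh feed = H2SO4 in product, i.e. 933.4×0.292 = (1−0.596)·D·0.799.
D = 272.55/(0.799×0.404) = 844.35 kg/s.
Recycle H = 0.596×844.35 = 503.23 kg/s.
Combined feed Q = 933.4 + 503.23 = 1436.6 kg/s.
Overhead A = Q − D = 1436.6 − 844.35 = 592.28 kg/s.

592.3 kg/s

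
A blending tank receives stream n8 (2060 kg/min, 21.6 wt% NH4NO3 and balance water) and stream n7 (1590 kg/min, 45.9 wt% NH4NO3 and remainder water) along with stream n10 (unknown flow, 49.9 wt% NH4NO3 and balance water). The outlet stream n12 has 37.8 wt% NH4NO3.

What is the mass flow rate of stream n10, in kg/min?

Let n10 be the unknown flow. Total out = 3650 + n10.
NH4NO3 balance: 1174.8 + 0.499·n10 = 0.378·(3650 + n10)
(0.499 − 0.378)·n10 = 0.378×3650 − 1174.8 = 204.93
n10 = 204.93 / 0.121 = 1693.6 kg/min

1694 kg/min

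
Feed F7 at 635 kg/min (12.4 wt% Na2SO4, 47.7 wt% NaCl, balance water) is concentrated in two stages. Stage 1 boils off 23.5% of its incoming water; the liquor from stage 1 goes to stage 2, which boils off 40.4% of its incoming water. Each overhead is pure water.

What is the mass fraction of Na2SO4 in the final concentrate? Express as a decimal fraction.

0.1584

water in feed = 635×0.399 = 253.37 kg/min.
After stage 1: water left = (1−0.235)×253.37 = 193.82; stream total = 575.46 kg/min.
After stage 2: water left = (1−0.404)×193.82 = 115.52; final concentrate = 497.15 kg/min.
Na2SO4 fraction = 78.74/497.15 = 0.1584.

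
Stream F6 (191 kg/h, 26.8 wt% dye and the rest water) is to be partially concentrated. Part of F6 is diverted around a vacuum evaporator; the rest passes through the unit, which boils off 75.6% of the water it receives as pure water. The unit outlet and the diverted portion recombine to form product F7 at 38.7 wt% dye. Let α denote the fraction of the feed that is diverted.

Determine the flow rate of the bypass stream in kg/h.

All 191×0.268 = 51.188 kg/h of dye reaches F7, so F7 = 51.188/0.387 = 132.27 kg/h and vapour = 58.731 kg/h.
The evaporator receives (1−α)·191 of feed at 0.732 water and removes 0.756 of that water:
0.756×0.732×(1−α)×191 = 58.731
(1−α) = 58.731/105.7 = 0.5557;  α = 0.4443.
Bypass flow = 0.4443×191 = 84.87 kg/h.

84.87 kg/h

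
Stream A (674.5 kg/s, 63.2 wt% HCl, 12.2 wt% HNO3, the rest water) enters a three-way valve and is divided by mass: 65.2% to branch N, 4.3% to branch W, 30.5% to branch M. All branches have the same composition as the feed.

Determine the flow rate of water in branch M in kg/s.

Branch M total = 0.305×674.5 = 205.72 kg/s.
water in M = 0.246×205.72 = 50.608 kg/s.

50.61 kg/s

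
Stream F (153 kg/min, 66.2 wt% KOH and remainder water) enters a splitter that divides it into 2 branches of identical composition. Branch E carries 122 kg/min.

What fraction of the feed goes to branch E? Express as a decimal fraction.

Fraction to E = 122/153 = 0.7974.

0.797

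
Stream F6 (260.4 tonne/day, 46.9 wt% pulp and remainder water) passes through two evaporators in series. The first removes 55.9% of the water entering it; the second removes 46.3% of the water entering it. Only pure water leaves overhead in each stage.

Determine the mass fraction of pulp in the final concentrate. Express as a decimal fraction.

water in feed = 260.4×0.531 = 138.27 tonne/day.
After stage 1: water left = (1−0.559)×138.27 = 60.978; stream total = 183.11 tonne/day.
After stage 2: water left = (1−0.463)×60.978 = 32.745; final concentrate = 154.87 tonne/day.
pulp fraction = 122.13/154.87 = 0.7886.

0.7886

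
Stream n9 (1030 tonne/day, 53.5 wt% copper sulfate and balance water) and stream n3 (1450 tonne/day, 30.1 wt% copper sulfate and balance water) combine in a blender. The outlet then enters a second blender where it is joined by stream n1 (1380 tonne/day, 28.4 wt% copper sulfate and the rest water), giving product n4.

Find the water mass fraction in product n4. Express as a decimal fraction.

0.643

Overall, product flow = 3860 tonne/day.
water in = 1030×0.465 + 1450×0.699 + 1380×0.716 = 2480.6 tonne/day.
water fraction in n4 = 0.643.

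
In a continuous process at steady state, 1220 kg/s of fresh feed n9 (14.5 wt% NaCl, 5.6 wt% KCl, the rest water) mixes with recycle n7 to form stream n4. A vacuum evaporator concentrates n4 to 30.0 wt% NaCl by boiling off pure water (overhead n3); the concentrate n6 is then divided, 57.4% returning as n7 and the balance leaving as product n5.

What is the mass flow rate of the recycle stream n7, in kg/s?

794.5 kg/s

Overall NaCl balance (none leaves overhead): NaCl in fresh feed = NaCl in product, i.e. 1220×0.145 = (1−0.574)·n6·0.300.
n6 = 176.9/(0.300×0.426) = 1384.2 kg/s.
Recycle n7 = 0.574×1384.2 = 794.53 kg/s.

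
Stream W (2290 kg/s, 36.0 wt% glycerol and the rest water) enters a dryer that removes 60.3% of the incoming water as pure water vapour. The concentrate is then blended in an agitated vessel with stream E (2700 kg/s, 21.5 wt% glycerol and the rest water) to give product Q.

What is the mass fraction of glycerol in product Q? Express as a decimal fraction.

0.3421

Vapour removed = 0.603×0.640×2290 = 883.76 kg/s; concentrate = 1406.2 kg/s.
glycerol reaching the mixer = 824.4 (from concentrate) + 2700×0.215 = 1404.9 kg/s.
Product flow = 1406.2 + 2700 = 4106.2 kg/s; glycerol fraction = 0.3421.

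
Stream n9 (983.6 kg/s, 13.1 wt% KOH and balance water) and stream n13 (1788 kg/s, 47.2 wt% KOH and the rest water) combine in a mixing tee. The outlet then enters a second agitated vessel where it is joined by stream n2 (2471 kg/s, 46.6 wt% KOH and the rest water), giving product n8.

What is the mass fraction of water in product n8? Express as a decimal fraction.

Overall, product flow = 5242.6 kg/s.
water in = 983.6×0.869 + 1788×0.528 + 2471×0.534 = 3118.3 kg/s.
water fraction in n8 = 0.5948.

0.5948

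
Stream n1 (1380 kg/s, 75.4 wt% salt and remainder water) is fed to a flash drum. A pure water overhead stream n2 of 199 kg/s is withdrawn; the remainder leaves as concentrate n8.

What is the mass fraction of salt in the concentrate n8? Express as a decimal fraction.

salt is not removed: 1380×0.754 = 1040.5 kg/s of salt enters n8.
Concentrate = 1380 − 199 = 1181 kg/s.
Mass fraction = 1040.5/1181 = 0.881.

0.881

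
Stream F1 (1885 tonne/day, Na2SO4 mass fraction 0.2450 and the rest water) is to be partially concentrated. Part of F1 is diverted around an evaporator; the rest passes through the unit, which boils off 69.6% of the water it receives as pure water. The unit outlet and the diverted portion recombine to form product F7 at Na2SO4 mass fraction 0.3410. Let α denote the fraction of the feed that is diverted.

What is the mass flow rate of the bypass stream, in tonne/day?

All 1885×0.245 = 461.82 tonne/day of Na2SO4 reaches F7, so F7 = 461.82/0.341 = 1354.3 tonne/day and vapour = 530.67 tonne/day.
The evaporator receives (1−α)·1885 of feed at 0.755 water and removes 0.696 of that water:
0.696×0.755×(1−α)×1885 = 530.67
(1−α) = 530.67/990.53 = 0.5357;  α = 0.4643.
Bypass flow = 0.4643×1885 = 875.11 tonne/day.

875.1 tonne/day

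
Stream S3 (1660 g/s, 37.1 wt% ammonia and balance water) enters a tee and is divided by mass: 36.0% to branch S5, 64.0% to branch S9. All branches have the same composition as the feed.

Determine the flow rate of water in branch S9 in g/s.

668.2 g/s

Branch S9 total = 0.640×1660 = 1062.4 g/s.
water in S9 = 0.629×1062.4 = 668.25 g/s.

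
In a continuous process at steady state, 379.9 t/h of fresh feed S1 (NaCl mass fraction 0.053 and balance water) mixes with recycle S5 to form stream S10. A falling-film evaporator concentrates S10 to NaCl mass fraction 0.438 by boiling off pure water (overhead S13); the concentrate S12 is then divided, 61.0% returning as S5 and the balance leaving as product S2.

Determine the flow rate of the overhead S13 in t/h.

Overall NaCl balance (none leaves overhead): NaCl in fresh feed = NaCl in product, i.e. 379.9×0.053 = (1−0.610)·S12·0.438.
S12 = 20.135/(0.438×0.390) = 117.87 t/h.
Recycle S5 = 0.610×117.87 = 71.901 t/h.
Combined feed S10 = 379.9 + 71.901 = 451.8 t/h.
Overhead S13 = S10 − S12 = 451.8 − 117.87 = 333.93 t/h.

333.9 t/h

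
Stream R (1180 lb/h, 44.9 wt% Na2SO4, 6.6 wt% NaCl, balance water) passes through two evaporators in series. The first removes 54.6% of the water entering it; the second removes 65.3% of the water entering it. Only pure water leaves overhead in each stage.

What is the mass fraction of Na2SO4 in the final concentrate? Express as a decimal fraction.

water in feed = 1180×0.485 = 572.3 lb/h.
After stage 1: water left = (1−0.546)×572.3 = 259.82; stream total = 867.52 lb/h.
After stage 2: water left = (1−0.653)×259.82 = 90.159; final concentrate = 697.86 lb/h.
Na2SO4 fraction = 529.82/697.86 = 0.759.

0.759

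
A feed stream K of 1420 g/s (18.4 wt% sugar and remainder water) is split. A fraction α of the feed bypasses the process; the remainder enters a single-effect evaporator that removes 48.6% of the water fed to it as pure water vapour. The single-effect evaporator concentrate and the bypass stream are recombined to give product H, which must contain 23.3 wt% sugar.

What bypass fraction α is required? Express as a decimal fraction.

All 1420×0.184 = 261.28 g/s of sugar reaches H, so H = 261.28/0.233 = 1121.4 g/s and vapour = 298.63 g/s.
The evaporator receives (1−α)·1420 of feed at 0.816 water and removes 0.486 of that water:
0.486×0.816×(1−α)×1420 = 298.63
(1−α) = 298.63/563.14 = 0.5303;  α = 0.4697.

0.470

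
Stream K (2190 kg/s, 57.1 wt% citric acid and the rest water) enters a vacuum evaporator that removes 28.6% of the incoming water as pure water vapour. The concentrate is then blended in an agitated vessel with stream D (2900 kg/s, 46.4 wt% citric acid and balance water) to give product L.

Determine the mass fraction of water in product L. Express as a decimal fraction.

0.462

Vapour removed = 0.286×0.429×2190 = 268.7 kg/s; concentrate = 1921.3 kg/s.
water reaching the mixer = 670.81 (from concentrate) + 2900×0.536 = 2225.2 kg/s.
Product flow = 1921.3 + 2900 = 4821.3 kg/s; water fraction = 0.462.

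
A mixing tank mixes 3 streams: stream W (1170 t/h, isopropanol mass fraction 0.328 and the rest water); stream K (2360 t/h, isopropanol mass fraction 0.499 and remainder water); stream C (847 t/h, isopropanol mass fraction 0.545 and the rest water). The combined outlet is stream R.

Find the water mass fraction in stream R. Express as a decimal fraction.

Total flow out = 1170 + 2360 + 847 = 4377 t/h.
water in = 1170×0.672 + 2360×0.501 + 847×0.455 = 2354 t/h.
water mass fraction in R = 2354/4377 = 0.538.

0.538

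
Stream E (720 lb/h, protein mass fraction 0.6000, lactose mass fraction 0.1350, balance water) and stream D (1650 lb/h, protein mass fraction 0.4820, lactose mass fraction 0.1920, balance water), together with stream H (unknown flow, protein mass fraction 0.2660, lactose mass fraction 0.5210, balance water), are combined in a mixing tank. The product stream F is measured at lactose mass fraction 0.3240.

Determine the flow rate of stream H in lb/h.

1796 lb/h

Let H be the unknown flow. Total out = 2370 + H.
lactose balance: 414 + 0.521·H = 0.324·(2370 + H)
(0.521 − 0.324)·H = 0.324×2370 − 414 = 353.88
H = 353.88 / 0.197 = 1796.3 lb/h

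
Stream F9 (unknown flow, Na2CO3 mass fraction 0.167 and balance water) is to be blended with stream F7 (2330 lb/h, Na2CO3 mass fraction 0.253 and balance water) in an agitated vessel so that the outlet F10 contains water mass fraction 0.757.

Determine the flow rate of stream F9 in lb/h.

Let F9 be the unknown flow. Total out = 2330 + F9.
water balance: 1740.5 + 0.833·F9 = 0.757·(2330 + F9)
(0.833 − 0.757)·F9 = 0.757×2330 − 1740.5 = 23.3
F9 = 23.3 / 0.076 = 306.58 lb/h

306.6 lb/h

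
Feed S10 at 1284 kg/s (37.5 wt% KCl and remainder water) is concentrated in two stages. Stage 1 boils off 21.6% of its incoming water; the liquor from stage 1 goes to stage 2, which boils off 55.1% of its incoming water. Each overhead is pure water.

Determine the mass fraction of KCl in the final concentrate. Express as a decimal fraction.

0.6302

water in feed = 1284×0.625 = 802.5 kg/s.
After stage 1: water left = (1−0.216)×802.5 = 629.16; stream total = 1110.7 kg/s.
After stage 2: water left = (1−0.551)×629.16 = 282.49; final concentrate = 763.99 kg/s.
KCl fraction = 481.5/763.99 = 0.6302.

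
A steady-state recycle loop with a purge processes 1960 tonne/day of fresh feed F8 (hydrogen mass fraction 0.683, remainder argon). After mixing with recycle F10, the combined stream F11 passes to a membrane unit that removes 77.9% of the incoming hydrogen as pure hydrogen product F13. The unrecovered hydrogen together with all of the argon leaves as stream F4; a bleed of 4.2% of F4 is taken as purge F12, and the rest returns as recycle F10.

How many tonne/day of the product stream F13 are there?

1323 tonne/day

hydrogen in F11: m_A = 1960×0.683 + (1−0.042)·(1−0.779)·m_A, so m_A = 1338.7/0.7883 = 1698.2 tonne/day.
Product F13 = 0.779×1698.2 = 1322.9 tonne/day.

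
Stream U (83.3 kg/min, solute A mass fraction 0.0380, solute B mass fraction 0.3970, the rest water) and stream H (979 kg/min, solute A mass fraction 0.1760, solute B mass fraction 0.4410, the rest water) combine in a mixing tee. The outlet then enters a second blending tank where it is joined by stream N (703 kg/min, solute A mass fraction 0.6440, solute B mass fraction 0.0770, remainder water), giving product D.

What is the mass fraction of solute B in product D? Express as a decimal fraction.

Overall, product flow = 1765.3 kg/min.
solute B in = 83.3×0.397 + 979×0.441 + 703×0.077 = 518.94 kg/min.
solute B fraction in D = 0.2940.

0.2940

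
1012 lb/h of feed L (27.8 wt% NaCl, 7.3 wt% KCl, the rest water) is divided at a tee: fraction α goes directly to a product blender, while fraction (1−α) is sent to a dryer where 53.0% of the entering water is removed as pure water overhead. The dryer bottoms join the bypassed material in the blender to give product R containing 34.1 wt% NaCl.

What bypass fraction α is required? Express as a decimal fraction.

All 1012×0.278 = 281.34 lb/h of NaCl reaches R, so R = 281.34/0.341 = 825.03 lb/h and vapour = 186.97 lb/h.
The evaporator receives (1−α)·1012 of feed at 0.649 water and removes 0.530 of that water:
0.530×0.649×(1−α)×1012 = 186.97
(1−α) = 186.97/348.1 = 0.5371;  α = 0.4629.

0.463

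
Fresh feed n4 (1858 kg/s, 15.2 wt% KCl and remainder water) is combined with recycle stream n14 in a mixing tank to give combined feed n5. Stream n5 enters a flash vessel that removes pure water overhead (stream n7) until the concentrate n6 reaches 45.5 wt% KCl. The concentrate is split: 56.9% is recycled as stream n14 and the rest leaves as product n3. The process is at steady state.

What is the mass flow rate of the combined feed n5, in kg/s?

Overall KCl balance (none leaves overhead): KCl in fresh feed = KCl in product, i.e. 1858×0.152 = (1−0.569)·n6·0.455.
n6 = 282.42/(0.455×0.431) = 1440.1 kg/s.
Recycle n14 = 0.569×1440.1 = 819.43 kg/s.
Combined feed n5 = 1858 + 819.43 = 2677.4 kg/s.

2677 kg/s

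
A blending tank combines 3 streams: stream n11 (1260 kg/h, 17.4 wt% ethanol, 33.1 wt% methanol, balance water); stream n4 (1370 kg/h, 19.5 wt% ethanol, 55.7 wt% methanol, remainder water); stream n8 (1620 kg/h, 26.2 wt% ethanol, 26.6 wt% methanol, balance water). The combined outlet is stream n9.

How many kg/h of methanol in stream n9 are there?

methanol out = methanol in = 1260×0.331 + 1370×0.557 + 1620×0.266 = 1611.1 kg/h.

1611 kg/h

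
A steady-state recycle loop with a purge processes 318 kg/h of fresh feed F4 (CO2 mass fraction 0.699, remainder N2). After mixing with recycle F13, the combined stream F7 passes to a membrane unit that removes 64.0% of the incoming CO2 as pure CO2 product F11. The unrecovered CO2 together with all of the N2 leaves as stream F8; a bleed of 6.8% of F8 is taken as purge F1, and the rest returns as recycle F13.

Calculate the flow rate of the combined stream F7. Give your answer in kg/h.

1742 kg/h

N2 enters only via F4 and leaves only via the purge: 318×0.301 = 0.068×(N2 in F8), and the membrane unit passes all N2, so N2 in F7 = N2 in F8 = 1407.6 kg/h.
CO2 in F7: m_A = 318×0.699 + (1−0.068)·(1−0.640)·m_A, so m_A = 222.28/0.6645 = 334.52 kg/h.
F7 = 334.52 + 1407.6 = 1742.1 kg/h.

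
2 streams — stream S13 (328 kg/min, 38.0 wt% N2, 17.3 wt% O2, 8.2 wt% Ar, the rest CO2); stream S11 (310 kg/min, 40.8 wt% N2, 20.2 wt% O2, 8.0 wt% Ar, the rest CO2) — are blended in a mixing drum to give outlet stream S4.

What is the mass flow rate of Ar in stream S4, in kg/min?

Ar out = Ar in = 328×0.082 + 310×0.080 = 51.696 kg/min.

51.7 kg/min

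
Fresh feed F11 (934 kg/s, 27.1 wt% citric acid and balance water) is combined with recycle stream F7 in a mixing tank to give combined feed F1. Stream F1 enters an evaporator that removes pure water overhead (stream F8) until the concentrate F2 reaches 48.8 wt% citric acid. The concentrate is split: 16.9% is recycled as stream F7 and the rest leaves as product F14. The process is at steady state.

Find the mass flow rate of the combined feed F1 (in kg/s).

Overall citric acid balance (none leaves overhead): citric acid in fresh feed = citric acid in product, i.e. 934×0.271 = (1−0.169)·F2·0.488.
F2 = 253.11/(0.488×0.831) = 624.16 kg/s.
Recycle F7 = 0.169×624.16 = 105.48 kg/s.
Combined feed F1 = 934 + 105.48 = 1039.5 kg/s.

1039 kg/s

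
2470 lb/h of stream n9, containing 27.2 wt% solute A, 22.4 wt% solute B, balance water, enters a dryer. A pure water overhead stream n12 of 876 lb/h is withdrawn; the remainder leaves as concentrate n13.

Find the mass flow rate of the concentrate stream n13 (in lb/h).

Concentrate = 2470 − 876 = 1594 lb/h.

1594 lb/h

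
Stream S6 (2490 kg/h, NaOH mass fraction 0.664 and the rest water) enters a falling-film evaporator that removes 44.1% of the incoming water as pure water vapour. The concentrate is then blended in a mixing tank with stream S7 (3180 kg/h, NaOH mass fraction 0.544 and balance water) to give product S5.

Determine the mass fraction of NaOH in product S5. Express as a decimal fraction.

0.638

Vapour removed = 0.441×0.336×2490 = 368.96 kg/h; concentrate = 2121 kg/h.
NaOH reaching the mixer = 1653.4 (from concentrate) + 3180×0.544 = 3383.3 kg/h.
Product flow = 2121 + 3180 = 5301 kg/h; NaOH fraction = 0.638.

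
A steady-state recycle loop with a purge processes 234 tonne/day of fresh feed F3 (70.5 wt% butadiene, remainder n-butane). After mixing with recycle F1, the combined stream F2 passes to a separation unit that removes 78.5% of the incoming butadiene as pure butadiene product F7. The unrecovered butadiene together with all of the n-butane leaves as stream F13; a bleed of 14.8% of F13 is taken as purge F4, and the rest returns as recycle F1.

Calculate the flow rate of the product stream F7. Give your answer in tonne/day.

butadiene in F2: m_A = 234×0.705 + (1−0.148)·(1−0.785)·m_A, so m_A = 164.97/0.8168 = 201.97 tonne/day.
Product F7 = 0.785×201.97 = 158.54 tonne/day.

158.5 tonne/day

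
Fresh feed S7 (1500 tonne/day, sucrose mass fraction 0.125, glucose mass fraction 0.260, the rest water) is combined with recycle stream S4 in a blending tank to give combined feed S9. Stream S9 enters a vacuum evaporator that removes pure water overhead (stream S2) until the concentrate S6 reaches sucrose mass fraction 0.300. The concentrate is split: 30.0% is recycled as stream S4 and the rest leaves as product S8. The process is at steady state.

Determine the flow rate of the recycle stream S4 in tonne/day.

Overall sucrose balance (none leaves overhead): sucrose in fresh feed = sucrose in product, i.e. 1500×0.125 = (1−0.300)·S6·0.300.
S6 = 187.5/(0.300×0.700) = 892.86 tonne/day.
Recycle S4 = 0.300×892.86 = 267.86 tonne/day.

267.9 tonne/day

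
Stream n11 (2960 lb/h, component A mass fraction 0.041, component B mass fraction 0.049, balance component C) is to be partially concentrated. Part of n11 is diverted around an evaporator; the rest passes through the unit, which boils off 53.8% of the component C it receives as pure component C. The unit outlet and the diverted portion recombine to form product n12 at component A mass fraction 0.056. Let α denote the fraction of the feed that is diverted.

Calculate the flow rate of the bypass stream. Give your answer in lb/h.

All 2960×0.041 = 121.36 lb/h of component A reaches n12, so n12 = 121.36/0.056 = 2167.1 lb/h and vapour = 792.86 lb/h.
The evaporator receives (1−α)·2960 of feed at 0.910 component C and removes 0.538 of that component C:
0.538×0.910×(1−α)×2960 = 792.86
(1−α) = 792.86/1449.2 = 0.5471;  α = 0.4529.
Bypass flow = 0.4529×2960 = 1340.5 lb/h.

1341 lb/h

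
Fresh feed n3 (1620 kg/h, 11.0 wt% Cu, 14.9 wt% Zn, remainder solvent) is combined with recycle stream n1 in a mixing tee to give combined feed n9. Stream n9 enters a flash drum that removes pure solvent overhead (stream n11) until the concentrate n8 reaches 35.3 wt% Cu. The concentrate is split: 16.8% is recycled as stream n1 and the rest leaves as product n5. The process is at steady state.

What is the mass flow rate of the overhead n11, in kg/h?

1115 kg/h

Overall Cu balance (none leaves overhead): Cu in fresh feed = Cu in product, i.e. 1620×0.110 = (1−0.168)·n8·0.353.
n8 = 178.2/(0.353×0.832) = 606.75 kg/h.
Recycle n1 = 0.168×606.75 = 101.93 kg/h.
Combined feed n9 = 1620 + 101.93 = 1721.9 kg/h.
Overhead n11 = n9 − n8 = 1721.9 − 606.75 = 1115.2 kg/h.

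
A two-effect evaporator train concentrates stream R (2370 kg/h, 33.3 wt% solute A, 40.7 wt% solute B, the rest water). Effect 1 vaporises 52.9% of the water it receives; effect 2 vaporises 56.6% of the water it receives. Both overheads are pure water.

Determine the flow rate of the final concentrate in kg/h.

1880 kg/h

water in feed = 2370×0.260 = 616.2 kg/h.
After stage 1: water left = (1−0.529)×616.2 = 290.23; stream total = 2044 kg/h.
After stage 2: water left = (1−0.566)×290.23 = 125.96; final concentrate = 1879.8 kg/h.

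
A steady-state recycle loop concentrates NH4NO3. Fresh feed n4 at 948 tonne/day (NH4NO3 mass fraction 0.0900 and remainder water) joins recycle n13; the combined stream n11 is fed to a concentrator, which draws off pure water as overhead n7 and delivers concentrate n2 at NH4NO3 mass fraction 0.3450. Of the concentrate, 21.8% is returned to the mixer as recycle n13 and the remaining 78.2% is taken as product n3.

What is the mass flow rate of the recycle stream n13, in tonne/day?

Overall NH4NO3 balance (none leaves overhead): NH4NO3 in fresh feed = NH4NO3 in product, i.e. 948×0.090 = (1−0.218)·n2·0.345.
n2 = 85.32/(0.345×0.782) = 316.25 tonne/day.
Recycle n13 = 0.218×316.25 = 68.942 tonne/day.

68.94 tonne/day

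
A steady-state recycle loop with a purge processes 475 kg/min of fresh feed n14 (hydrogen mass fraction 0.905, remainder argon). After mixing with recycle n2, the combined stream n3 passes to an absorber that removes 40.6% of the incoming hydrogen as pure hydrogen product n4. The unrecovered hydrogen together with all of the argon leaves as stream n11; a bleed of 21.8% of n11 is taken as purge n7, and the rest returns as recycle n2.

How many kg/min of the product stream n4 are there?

hydrogen in n3: m_A = 475×0.905 + (1−0.218)·(1−0.406)·m_A, so m_A = 429.88/0.5355 = 802.77 kg/min.
Product n4 = 0.406×802.77 = 325.92 kg/min.

325.9 kg/min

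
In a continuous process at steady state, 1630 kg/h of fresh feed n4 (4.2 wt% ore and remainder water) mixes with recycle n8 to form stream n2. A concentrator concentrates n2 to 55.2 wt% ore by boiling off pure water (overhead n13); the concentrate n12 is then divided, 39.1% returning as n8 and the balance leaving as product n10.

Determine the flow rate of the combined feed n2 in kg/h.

1710 kg/h

Overall ore balance (none leaves overhead): ore in fresh feed = ore in product, i.e. 1630×0.042 = (1−0.391)·n12·0.552.
n12 = 68.46/(0.552×0.609) = 203.65 kg/h.
Recycle n8 = 0.391×203.65 = 79.626 kg/h.
Combined feed n2 = 1630 + 79.626 = 1709.6 kg/h.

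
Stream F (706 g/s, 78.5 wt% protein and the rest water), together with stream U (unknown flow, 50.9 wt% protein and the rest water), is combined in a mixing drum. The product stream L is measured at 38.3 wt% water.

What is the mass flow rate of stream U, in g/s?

Let U be the unknown flow. Total out = 706 + U.
water balance: 151.79 + 0.491·U = 0.383·(706 + U)
(0.491 − 0.383)·U = 0.383×706 − 151.79 = 118.61
U = 118.61 / 0.108 = 1098.2 g/s

1098 g/s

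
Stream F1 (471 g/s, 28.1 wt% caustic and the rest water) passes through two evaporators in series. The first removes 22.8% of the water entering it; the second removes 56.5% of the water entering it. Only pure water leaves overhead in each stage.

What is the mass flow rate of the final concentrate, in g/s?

water in feed = 471×0.719 = 338.65 g/s.
After stage 1: water left = (1−0.228)×338.65 = 261.44; stream total = 393.79 g/s.
After stage 2: water left = (1−0.565)×261.44 = 113.73; final concentrate = 246.08 g/s.

246.1 g/s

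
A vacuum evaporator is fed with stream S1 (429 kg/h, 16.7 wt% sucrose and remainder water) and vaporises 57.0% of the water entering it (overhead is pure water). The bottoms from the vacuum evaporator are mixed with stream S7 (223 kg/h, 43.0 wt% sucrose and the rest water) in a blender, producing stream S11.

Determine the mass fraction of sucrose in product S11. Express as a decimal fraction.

0.3737

Vapour removed = 0.570×0.833×429 = 203.69 kg/h; concentrate = 225.31 kg/h.
sucrose reaching the mixer = 71.643 (from concentrate) + 223×0.430 = 167.53 kg/h.
Product flow = 225.31 + 223 = 448.31 kg/h; sucrose fraction = 0.3737.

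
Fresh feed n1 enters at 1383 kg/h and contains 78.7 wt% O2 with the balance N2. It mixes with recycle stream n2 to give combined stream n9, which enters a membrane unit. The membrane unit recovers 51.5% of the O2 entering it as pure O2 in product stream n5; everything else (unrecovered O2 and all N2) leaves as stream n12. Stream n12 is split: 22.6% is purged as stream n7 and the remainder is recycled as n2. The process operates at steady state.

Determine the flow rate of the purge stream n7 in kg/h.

485.6 kg/h

N2 enters only via n1 and leaves only via the purge: 1383×0.213 = 0.226×(N2 in n12), and the membrane unit passes all N2, so N2 in n9 = N2 in n12 = 1303.4 kg/h.
O2 in n9: m_A = 1383×0.787 + (1−0.226)·(1−0.515)·m_A, so m_A = 1088.4/0.6246 = 1742.6 kg/h.
n12 = (1−0.515)×1742.6 + 1303.4 = 2148.6 kg/h.
Purge n7 = 0.226×2148.6 = 485.58 kg/h.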